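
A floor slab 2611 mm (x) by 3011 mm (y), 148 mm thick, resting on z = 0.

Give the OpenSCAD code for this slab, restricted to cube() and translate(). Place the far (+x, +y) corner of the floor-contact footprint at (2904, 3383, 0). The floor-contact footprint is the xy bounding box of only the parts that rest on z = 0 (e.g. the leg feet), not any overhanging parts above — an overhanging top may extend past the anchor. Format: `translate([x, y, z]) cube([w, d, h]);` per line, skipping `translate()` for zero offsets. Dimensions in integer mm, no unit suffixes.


translate([293, 372, 0]) cube([2611, 3011, 148]);


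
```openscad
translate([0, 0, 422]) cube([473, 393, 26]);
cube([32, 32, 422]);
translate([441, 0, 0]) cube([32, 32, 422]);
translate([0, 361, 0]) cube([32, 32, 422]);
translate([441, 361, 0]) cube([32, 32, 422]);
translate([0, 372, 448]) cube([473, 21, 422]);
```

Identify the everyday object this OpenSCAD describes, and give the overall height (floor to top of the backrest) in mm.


A chair. The overall height is 870 mm.

A slab on four corner posts with a tall panel at the back — a chair. The seat slab sits at z = 422 with thickness 26, and the 422 mm backrest starts at the seat top, so the overall height is 422 + 26 + 422 = 870 mm.


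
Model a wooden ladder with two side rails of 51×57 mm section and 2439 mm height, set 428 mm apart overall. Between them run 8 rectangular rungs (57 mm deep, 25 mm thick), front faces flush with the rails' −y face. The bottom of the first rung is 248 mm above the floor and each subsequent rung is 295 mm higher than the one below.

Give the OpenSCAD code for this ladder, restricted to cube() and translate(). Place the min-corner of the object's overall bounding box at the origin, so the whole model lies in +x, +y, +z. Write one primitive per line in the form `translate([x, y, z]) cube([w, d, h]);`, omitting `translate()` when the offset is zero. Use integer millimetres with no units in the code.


cube([51, 57, 2439]);
translate([377, 0, 0]) cube([51, 57, 2439]);
translate([51, 0, 248]) cube([326, 57, 25]);
translate([51, 0, 543]) cube([326, 57, 25]);
translate([51, 0, 838]) cube([326, 57, 25]);
translate([51, 0, 1133]) cube([326, 57, 25]);
translate([51, 0, 1428]) cube([326, 57, 25]);
translate([51, 0, 1723]) cube([326, 57, 25]);
translate([51, 0, 2018]) cube([326, 57, 25]);
translate([51, 0, 2313]) cube([326, 57, 25]);


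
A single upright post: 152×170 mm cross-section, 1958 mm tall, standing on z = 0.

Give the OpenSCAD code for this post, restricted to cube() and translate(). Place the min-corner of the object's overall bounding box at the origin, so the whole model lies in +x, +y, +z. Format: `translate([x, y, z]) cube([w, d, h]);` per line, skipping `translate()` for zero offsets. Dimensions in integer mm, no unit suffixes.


cube([152, 170, 1958]);


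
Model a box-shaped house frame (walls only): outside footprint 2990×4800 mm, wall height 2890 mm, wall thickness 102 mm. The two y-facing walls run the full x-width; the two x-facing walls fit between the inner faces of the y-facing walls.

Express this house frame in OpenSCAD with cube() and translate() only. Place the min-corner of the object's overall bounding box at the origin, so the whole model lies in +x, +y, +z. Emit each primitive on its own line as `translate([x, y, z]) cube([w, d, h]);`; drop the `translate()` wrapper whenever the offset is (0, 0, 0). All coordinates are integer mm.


cube([2990, 102, 2890]);
translate([0, 4698, 0]) cube([2990, 102, 2890]);
translate([0, 102, 0]) cube([102, 4596, 2890]);
translate([2888, 102, 0]) cube([102, 4596, 2890]);


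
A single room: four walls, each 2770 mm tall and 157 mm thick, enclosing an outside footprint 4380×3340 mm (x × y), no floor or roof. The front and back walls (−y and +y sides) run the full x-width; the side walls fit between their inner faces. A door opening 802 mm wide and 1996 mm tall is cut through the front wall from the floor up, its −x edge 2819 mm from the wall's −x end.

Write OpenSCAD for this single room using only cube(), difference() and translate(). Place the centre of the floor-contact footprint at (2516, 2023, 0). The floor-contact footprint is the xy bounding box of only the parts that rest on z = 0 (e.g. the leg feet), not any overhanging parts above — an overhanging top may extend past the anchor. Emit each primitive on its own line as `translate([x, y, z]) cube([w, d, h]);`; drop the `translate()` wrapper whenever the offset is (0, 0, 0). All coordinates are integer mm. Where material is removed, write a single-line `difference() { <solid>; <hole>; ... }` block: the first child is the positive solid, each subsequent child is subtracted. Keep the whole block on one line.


difference() { translate([326, 353, 0]) cube([4380, 157, 2770]); translate([3145, 353, 0]) cube([802, 157, 1996]); }
translate([326, 3536, 0]) cube([4380, 157, 2770]);
translate([326, 510, 0]) cube([157, 3026, 2770]);
translate([4549, 510, 0]) cube([157, 3026, 2770]);


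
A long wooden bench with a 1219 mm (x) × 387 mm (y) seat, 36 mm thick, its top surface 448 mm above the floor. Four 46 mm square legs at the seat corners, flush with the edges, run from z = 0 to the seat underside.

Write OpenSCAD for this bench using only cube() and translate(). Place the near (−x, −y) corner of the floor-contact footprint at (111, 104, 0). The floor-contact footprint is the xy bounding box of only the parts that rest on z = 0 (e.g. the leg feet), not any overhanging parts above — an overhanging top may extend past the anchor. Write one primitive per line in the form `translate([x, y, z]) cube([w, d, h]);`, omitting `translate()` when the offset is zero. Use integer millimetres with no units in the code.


translate([111, 104, 412]) cube([1219, 387, 36]);
translate([111, 104, 0]) cube([46, 46, 412]);
translate([111, 445, 0]) cube([46, 46, 412]);
translate([1284, 104, 0]) cube([46, 46, 412]);
translate([1284, 445, 0]) cube([46, 46, 412]);


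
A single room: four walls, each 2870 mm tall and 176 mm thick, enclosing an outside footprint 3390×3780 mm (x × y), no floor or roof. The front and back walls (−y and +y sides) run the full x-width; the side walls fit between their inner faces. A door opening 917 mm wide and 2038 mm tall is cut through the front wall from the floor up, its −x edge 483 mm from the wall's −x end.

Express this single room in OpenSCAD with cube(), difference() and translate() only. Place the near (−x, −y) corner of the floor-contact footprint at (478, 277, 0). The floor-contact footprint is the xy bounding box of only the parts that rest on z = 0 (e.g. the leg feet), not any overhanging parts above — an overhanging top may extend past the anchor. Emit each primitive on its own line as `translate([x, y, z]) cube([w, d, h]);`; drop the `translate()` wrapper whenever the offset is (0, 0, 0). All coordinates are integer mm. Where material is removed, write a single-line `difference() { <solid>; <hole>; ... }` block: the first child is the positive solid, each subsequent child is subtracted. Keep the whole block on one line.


difference() { translate([478, 277, 0]) cube([3390, 176, 2870]); translate([961, 277, 0]) cube([917, 176, 2038]); }
translate([478, 3881, 0]) cube([3390, 176, 2870]);
translate([478, 453, 0]) cube([176, 3428, 2870]);
translate([3692, 453, 0]) cube([176, 3428, 2870]);


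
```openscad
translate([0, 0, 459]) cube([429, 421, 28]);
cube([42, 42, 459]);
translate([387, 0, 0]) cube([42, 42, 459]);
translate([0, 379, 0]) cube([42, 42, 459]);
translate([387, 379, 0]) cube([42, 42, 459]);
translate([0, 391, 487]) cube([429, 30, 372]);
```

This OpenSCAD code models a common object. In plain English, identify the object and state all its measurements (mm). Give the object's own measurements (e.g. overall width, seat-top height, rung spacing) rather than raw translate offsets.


A chair. The seat is a 429×421×28 mm slab with its top at z = 487 mm, on four 42×42 mm corner legs (flush with the seat edges, standing on z = 0). A flat backrest 30 mm thick, 372 mm tall, spans the full seat width and rises from the seat top along its +y edge, rear face flush with the rear of the seat.


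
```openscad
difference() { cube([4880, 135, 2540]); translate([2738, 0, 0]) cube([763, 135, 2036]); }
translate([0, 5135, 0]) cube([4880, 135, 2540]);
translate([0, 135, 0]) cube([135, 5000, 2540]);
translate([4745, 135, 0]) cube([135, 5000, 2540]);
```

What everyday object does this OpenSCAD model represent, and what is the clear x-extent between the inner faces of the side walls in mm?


A single room. The interior width is 4610 mm.

Four walls enclosing a rectangle with a door in the front wall — a room. Outside width 4880 minus two 135 mm walls gives 4610 mm.


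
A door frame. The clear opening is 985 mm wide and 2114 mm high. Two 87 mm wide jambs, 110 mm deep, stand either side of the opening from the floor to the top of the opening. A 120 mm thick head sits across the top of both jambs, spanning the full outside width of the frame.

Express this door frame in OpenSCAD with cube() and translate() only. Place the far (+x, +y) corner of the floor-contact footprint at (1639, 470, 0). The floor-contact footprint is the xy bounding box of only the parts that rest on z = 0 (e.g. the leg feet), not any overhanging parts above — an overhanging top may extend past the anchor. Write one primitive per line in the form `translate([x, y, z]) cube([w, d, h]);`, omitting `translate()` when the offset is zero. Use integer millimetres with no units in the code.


translate([480, 360, 0]) cube([87, 110, 2114]);
translate([1552, 360, 0]) cube([87, 110, 2114]);
translate([480, 360, 2114]) cube([1159, 110, 120]);


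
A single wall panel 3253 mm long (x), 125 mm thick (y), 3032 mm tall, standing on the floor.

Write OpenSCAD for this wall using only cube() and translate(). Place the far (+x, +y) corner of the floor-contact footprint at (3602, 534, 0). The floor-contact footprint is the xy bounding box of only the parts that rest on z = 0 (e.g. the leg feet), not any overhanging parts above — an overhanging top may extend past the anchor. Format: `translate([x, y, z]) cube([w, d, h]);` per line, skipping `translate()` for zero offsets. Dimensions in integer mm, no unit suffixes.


translate([349, 409, 0]) cube([3253, 125, 3032]);


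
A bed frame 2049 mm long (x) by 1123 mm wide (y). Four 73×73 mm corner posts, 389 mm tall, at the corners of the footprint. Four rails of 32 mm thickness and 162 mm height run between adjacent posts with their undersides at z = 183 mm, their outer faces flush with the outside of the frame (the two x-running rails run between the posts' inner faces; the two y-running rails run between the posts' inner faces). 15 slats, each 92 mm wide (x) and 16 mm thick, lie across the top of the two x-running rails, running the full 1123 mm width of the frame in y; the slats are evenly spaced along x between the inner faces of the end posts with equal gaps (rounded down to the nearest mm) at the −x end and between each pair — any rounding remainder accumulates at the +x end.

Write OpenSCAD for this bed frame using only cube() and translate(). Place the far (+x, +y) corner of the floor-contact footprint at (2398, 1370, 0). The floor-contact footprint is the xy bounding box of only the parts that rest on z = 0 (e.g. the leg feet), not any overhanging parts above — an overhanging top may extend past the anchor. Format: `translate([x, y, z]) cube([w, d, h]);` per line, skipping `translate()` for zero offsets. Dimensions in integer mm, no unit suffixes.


// slat z = rail_z + rail_h = 183 + 162 = 345
// slat gap = ⌊(1903 − 15·92) / 16⌋ = 32
translate([349, 247, 0]) cube([73, 73, 389]);
translate([349, 1297, 0]) cube([73, 73, 389]);
translate([2325, 247, 0]) cube([73, 73, 389]);
translate([2325, 1297, 0]) cube([73, 73, 389]);
translate([422, 247, 183]) cube([1903, 32, 162]);
translate([422, 1338, 183]) cube([1903, 32, 162]);
translate([349, 320, 183]) cube([32, 977, 162]);
translate([2366, 320, 183]) cube([32, 977, 162]);
translate([454, 247, 345]) cube([92, 1123, 16]);
translate([578, 247, 345]) cube([92, 1123, 16]);
translate([702, 247, 345]) cube([92, 1123, 16]);
translate([826, 247, 345]) cube([92, 1123, 16]);
translate([950, 247, 345]) cube([92, 1123, 16]);
translate([1074, 247, 345]) cube([92, 1123, 16]);
translate([1198, 247, 345]) cube([92, 1123, 16]);
translate([1322, 247, 345]) cube([92, 1123, 16]);
translate([1446, 247, 345]) cube([92, 1123, 16]);
translate([1570, 247, 345]) cube([92, 1123, 16]);
translate([1694, 247, 345]) cube([92, 1123, 16]);
translate([1818, 247, 345]) cube([92, 1123, 16]);
translate([1942, 247, 345]) cube([92, 1123, 16]);
translate([2066, 247, 345]) cube([92, 1123, 16]);
translate([2190, 247, 345]) cube([92, 1123, 16]);


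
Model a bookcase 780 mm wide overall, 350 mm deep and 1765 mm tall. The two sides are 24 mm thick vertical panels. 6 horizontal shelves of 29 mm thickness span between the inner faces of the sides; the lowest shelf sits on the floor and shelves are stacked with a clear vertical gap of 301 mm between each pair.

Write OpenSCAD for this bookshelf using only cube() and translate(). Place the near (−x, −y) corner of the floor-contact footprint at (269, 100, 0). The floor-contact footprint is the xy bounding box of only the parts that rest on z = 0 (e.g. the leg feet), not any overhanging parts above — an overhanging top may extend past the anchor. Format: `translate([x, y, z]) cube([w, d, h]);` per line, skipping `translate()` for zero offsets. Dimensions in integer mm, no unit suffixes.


translate([269, 100, 0]) cube([24, 350, 1765]);
translate([1025, 100, 0]) cube([24, 350, 1765]);
translate([293, 100, 0]) cube([732, 350, 29]);
translate([293, 100, 330]) cube([732, 350, 29]);
translate([293, 100, 660]) cube([732, 350, 29]);
translate([293, 100, 990]) cube([732, 350, 29]);
translate([293, 100, 1320]) cube([732, 350, 29]);
translate([293, 100, 1650]) cube([732, 350, 29]);


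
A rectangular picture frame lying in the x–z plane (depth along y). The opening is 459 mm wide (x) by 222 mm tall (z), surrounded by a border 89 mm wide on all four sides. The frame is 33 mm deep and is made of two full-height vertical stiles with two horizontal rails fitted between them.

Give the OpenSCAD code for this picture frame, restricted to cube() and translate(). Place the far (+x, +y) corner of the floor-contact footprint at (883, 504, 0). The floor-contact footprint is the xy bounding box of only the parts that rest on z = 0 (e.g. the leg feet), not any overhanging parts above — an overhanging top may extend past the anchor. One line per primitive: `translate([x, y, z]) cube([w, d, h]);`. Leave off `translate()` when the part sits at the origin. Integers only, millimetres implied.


translate([246, 471, 0]) cube([89, 33, 400]);
translate([794, 471, 0]) cube([89, 33, 400]);
translate([335, 471, 0]) cube([459, 33, 89]);
translate([335, 471, 311]) cube([459, 33, 89]);


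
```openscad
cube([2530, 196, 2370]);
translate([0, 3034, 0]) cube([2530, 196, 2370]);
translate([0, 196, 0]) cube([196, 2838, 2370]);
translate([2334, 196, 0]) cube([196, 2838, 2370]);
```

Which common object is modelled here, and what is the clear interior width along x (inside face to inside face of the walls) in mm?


A house (or room) frame. The interior width is 2138 mm.

Four 2370 mm walls enclosing a rectangle with no floor or roof — a room or house frame. Outside width is 2530 mm and wall thickness is 196 mm, so the interior width is 2530 − 2 × 196 = 2138 mm.


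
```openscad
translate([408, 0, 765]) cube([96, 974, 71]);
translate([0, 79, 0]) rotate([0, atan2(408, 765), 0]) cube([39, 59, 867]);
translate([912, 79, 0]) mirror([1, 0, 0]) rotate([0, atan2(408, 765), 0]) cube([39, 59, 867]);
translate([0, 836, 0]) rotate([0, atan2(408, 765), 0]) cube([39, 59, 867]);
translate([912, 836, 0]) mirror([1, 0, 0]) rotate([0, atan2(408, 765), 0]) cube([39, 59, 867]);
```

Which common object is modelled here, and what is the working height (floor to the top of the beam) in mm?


A sawhorse. The overall height is 836 mm.

A beam across two mirrored pairs of raked legs — a sawhorse. The beam's underside is at z = 765 (matching the legs' vertical rise in atan2(408, 765)) and the beam is 71 mm tall, so its top is at 765 + 71 = 836 mm. The raked legs top out at the beam's underside, so that is the highest point.


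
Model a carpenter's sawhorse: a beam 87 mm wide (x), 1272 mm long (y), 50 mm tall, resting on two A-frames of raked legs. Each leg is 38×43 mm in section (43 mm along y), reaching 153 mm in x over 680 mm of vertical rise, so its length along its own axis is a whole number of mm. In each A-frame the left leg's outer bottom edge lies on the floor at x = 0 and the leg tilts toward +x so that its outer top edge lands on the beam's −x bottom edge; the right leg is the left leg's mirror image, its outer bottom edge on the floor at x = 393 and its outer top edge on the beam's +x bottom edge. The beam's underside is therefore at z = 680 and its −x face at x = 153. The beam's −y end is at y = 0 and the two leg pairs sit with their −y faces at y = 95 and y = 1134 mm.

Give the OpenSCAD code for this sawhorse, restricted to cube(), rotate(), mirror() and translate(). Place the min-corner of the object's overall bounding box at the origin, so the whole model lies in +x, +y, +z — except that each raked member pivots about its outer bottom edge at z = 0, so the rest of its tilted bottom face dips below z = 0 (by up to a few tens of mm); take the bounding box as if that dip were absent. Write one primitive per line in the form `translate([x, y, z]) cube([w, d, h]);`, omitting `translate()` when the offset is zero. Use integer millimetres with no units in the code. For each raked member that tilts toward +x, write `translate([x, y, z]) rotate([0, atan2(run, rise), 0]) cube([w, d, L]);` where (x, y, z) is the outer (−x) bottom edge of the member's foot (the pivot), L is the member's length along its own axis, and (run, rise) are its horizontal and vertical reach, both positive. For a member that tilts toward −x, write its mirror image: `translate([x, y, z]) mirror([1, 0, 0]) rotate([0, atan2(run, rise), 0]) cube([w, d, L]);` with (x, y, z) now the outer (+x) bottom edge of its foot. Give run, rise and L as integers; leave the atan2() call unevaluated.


translate([153, 0, 680]) cube([87, 1272, 50]);
translate([0, 95, 0]) rotate([0, atan2(153, 680), 0]) cube([38, 43, 697]);
translate([393, 95, 0]) mirror([1, 0, 0]) rotate([0, atan2(153, 680), 0]) cube([38, 43, 697]);
translate([0, 1134, 0]) rotate([0, atan2(153, 680), 0]) cube([38, 43, 697]);
translate([393, 1134, 0]) mirror([1, 0, 0]) rotate([0, atan2(153, 680), 0]) cube([38, 43, 697]);


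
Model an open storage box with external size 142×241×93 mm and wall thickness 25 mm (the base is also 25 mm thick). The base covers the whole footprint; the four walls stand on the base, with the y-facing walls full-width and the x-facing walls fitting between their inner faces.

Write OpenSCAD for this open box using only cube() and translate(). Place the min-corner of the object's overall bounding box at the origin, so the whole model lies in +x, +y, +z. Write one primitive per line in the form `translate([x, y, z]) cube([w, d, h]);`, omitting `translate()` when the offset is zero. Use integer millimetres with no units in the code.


cube([142, 241, 25]);
translate([0, 0, 25]) cube([142, 25, 68]);
translate([0, 216, 25]) cube([142, 25, 68]);
translate([0, 25, 25]) cube([25, 191, 68]);
translate([117, 25, 25]) cube([25, 191, 68]);


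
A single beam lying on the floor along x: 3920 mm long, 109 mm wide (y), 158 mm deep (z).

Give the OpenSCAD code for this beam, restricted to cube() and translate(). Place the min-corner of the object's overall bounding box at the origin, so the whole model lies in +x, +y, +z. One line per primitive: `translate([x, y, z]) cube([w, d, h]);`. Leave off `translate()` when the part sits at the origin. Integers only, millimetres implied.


cube([3920, 109, 158]);


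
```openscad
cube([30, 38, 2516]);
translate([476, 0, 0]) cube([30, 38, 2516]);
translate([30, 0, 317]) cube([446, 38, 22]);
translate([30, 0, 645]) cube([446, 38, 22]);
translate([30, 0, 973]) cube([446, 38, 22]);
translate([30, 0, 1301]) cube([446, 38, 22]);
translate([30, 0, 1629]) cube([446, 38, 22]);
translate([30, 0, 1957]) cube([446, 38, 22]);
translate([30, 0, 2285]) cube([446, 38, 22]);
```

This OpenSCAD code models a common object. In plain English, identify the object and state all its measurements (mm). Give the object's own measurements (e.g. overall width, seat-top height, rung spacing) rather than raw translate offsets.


A straight ladder. Two 30×38 mm vertical rails, 2516 mm tall, stand 506 mm apart (outside-to-outside) with their front faces coplanar on the −y side. 7 rungs, each 38 mm deep and 22 mm tall, span between the inner faces of the rails, front faces flush with the rails. The lowest rung's underside is at z = 317 mm and rungs are spaced 328 mm apart (underside to underside).


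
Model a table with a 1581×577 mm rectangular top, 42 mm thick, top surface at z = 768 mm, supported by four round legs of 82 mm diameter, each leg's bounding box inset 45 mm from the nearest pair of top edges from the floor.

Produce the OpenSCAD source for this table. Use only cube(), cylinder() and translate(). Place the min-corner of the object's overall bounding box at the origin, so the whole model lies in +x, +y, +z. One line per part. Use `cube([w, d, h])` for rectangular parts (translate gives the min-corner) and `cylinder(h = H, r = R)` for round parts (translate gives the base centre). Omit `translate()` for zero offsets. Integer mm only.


// leg_h = 768 - 42 = 726
translate([0, 0, 726]) cube([1581, 577, 42]);
translate([86, 86, 0]) cylinder(h = 726, r = 41);
translate([1495, 86, 0]) cylinder(h = 726, r = 41);
translate([86, 491, 0]) cylinder(h = 726, r = 41);
translate([1495, 491, 0]) cylinder(h = 726, r = 41);


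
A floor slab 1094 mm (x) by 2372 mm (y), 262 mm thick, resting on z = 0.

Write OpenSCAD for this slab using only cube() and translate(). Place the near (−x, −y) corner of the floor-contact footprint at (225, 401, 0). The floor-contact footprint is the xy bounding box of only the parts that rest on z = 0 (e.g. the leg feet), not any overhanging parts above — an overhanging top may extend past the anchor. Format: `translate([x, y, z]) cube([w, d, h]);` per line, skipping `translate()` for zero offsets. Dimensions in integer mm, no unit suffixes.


translate([225, 401, 0]) cube([1094, 2372, 262]);


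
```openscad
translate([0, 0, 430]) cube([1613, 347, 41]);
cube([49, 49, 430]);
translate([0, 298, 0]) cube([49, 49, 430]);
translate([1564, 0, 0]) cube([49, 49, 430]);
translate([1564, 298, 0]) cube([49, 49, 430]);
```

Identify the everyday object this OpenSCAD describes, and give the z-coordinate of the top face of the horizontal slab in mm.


A bench. The seat-top height is 471 mm.

A long slab on four corner posts — a bench. The slab sits at z = 430 with thickness 41, so the top is 430 + 41 = 471 mm.


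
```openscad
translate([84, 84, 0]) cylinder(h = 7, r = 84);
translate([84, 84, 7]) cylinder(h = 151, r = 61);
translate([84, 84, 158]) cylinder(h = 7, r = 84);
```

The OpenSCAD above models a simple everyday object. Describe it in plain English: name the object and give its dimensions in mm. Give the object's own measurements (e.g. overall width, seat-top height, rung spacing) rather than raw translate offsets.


A spool: two coaxial disc flanges of radius 84 mm and thickness 7 mm, joined by a core cylinder of radius 61 mm and height 151 mm. The lower flange rests on z = 0 and the three cylinders share a vertical axis.


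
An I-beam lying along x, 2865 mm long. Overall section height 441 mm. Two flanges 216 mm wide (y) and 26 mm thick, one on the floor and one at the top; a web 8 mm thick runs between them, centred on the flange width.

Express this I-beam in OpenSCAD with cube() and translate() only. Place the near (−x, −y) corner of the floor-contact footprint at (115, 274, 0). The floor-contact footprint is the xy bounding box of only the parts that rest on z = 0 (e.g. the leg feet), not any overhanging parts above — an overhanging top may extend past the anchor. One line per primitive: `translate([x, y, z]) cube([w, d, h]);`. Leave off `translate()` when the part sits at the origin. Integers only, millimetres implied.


translate([115, 274, 0]) cube([2865, 216, 26]);
translate([115, 378, 26]) cube([2865, 8, 389]);
translate([115, 274, 415]) cube([2865, 216, 26]);


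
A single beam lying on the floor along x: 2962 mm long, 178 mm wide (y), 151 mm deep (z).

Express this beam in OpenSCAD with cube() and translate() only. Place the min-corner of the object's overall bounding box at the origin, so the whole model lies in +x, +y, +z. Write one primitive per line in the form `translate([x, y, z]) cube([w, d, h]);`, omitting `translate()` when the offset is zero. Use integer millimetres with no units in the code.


cube([2962, 178, 151]);


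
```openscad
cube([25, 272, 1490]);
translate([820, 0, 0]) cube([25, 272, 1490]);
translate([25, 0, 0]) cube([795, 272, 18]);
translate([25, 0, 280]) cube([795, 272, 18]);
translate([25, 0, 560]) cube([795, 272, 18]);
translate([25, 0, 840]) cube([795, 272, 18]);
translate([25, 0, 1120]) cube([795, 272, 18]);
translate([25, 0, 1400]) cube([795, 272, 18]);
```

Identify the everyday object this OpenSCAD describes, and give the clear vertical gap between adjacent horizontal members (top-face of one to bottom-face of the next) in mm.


A bookshelf. The clear shelf gap is 262 mm.

Two tall side panels with 6 horizontal boards between them — a bookshelf. The first two shelf undersides are at z = 0 and z = 280; with shelf thickness 18, the clear gap is 280 − 0 − 18 = 262 mm.


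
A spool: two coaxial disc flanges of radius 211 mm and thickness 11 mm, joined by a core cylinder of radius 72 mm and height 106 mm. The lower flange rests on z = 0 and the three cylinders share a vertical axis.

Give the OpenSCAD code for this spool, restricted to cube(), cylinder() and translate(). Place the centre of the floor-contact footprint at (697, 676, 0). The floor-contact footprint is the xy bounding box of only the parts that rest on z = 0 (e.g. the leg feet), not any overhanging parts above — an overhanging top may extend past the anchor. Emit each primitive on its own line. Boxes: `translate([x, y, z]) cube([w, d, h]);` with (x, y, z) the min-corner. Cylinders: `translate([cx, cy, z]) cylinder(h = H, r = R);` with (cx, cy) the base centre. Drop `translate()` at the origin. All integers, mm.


translate([697, 676, 0]) cylinder(h = 11, r = 211);
translate([697, 676, 11]) cylinder(h = 106, r = 72);
translate([697, 676, 117]) cylinder(h = 11, r = 211);


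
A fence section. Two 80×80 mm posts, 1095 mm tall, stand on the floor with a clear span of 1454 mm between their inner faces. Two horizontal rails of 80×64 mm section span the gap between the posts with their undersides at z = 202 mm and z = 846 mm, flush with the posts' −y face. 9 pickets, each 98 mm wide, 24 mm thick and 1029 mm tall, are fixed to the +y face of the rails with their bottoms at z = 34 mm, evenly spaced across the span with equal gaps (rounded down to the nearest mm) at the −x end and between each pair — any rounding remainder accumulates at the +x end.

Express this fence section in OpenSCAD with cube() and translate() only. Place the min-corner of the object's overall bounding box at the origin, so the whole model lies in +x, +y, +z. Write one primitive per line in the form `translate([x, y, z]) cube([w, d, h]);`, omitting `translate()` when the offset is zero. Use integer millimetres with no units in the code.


cube([80, 80, 1095]);
translate([1534, 0, 0]) cube([80, 80, 1095]);
translate([80, 0, 202]) cube([1454, 80, 64]);
translate([80, 0, 846]) cube([1454, 80, 64]);
translate([137, 80, 34]) cube([98, 24, 1029]);
translate([292, 80, 34]) cube([98, 24, 1029]);
translate([447, 80, 34]) cube([98, 24, 1029]);
translate([602, 80, 34]) cube([98, 24, 1029]);
translate([757, 80, 34]) cube([98, 24, 1029]);
translate([912, 80, 34]) cube([98, 24, 1029]);
translate([1067, 80, 34]) cube([98, 24, 1029]);
translate([1222, 80, 34]) cube([98, 24, 1029]);
translate([1377, 80, 34]) cube([98, 24, 1029]);


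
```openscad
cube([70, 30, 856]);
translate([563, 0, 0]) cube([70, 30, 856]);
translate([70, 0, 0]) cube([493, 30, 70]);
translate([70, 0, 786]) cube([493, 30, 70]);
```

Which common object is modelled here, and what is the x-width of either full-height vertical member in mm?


A picture frame. The border width is 70 mm.

Four thin pieces enclosing a rectangular opening — a picture frame. The two full-height stiles are 856 mm tall; the top rail sits at z = 786 and is 70 mm tall, so the border above the opening is 856 − 786 = 70 mm, matching the stile x-width.


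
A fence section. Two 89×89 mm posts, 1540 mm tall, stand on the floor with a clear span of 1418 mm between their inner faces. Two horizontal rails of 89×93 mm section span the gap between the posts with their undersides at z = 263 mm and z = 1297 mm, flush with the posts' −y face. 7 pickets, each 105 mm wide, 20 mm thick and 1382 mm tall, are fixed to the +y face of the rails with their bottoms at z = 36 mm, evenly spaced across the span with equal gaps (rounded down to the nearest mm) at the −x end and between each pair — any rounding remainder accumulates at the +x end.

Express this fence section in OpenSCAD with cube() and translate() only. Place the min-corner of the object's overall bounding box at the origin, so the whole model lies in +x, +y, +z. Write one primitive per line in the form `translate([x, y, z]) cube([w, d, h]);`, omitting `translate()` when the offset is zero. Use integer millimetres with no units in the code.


cube([89, 89, 1540]);
translate([1507, 0, 0]) cube([89, 89, 1540]);
translate([89, 0, 263]) cube([1418, 89, 93]);
translate([89, 0, 1297]) cube([1418, 89, 93]);
translate([174, 89, 36]) cube([105, 20, 1382]);
translate([364, 89, 36]) cube([105, 20, 1382]);
translate([554, 89, 36]) cube([105, 20, 1382]);
translate([744, 89, 36]) cube([105, 20, 1382]);
translate([934, 89, 36]) cube([105, 20, 1382]);
translate([1124, 89, 36]) cube([105, 20, 1382]);
translate([1314, 89, 36]) cube([105, 20, 1382]);


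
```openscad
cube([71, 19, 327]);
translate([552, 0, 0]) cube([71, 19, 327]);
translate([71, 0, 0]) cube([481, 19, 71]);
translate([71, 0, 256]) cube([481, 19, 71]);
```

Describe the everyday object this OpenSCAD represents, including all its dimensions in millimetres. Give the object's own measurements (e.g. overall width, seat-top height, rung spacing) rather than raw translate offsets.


A rectangular picture frame lying in the x–z plane (depth along y). The opening is 481 mm wide (x) by 185 mm tall (z), surrounded by a border 71 mm wide on all four sides. The frame is 19 mm deep and is made of two full-height vertical stiles with two horizontal rails fitted between them.


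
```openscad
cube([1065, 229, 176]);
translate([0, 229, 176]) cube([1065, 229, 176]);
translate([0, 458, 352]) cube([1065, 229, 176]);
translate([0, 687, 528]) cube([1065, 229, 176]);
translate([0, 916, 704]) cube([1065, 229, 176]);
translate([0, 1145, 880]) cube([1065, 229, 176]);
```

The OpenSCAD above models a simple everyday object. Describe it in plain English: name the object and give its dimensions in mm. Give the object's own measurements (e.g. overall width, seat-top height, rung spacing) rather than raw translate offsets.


A straight staircase of 6 solid steps. Each step is 1065 mm wide (x), 229 mm deep (y, the going) and 176 mm tall (the rise). The first step rests on the floor; each subsequent step sits one going further in +y and one rise higher in +z, directly behind and above the previous step with no overlap.


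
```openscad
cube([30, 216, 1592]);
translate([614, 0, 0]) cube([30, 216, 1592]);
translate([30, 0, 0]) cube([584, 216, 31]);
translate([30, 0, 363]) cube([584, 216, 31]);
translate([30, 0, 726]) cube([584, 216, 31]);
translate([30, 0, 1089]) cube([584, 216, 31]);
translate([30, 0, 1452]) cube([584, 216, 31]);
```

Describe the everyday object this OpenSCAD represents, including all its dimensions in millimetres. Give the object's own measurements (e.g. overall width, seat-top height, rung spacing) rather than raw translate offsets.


An open bookshelf. Two side panels, each 30 mm thick, 216 mm deep and 1592 mm tall, stand 644 mm apart (outside-to-outside). Between them sit 5 shelves, each 31 mm thick and 216 mm deep, spanning the full gap between the sides. The bottom shelf rests on the floor (its underside at z = 0) and the clear gap between one shelf's top and the next shelf's underside is 332 mm.


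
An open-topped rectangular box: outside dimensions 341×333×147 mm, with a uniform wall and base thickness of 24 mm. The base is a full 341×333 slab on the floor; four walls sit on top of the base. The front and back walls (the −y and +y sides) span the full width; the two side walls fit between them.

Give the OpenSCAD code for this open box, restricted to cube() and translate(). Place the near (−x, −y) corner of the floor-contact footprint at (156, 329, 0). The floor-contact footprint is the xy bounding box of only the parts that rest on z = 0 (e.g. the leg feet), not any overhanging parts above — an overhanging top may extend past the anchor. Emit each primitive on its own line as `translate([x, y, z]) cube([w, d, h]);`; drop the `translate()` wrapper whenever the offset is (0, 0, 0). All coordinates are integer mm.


translate([156, 329, 0]) cube([341, 333, 24]);
translate([156, 329, 24]) cube([341, 24, 123]);
translate([156, 638, 24]) cube([341, 24, 123]);
translate([156, 353, 24]) cube([24, 285, 123]);
translate([473, 353, 24]) cube([24, 285, 123]);


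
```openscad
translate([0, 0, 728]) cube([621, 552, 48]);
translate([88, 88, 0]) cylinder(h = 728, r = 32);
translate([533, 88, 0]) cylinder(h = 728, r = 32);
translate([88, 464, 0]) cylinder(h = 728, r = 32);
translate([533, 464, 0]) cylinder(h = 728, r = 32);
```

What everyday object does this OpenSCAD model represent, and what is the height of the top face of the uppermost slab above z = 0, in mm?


A table. The table height is 776 mm.

A 621×552×48 slab sits at z = 728 on four Ø64 mm round legs — a table. The top surface is at 728 + 48 = 776 mm.


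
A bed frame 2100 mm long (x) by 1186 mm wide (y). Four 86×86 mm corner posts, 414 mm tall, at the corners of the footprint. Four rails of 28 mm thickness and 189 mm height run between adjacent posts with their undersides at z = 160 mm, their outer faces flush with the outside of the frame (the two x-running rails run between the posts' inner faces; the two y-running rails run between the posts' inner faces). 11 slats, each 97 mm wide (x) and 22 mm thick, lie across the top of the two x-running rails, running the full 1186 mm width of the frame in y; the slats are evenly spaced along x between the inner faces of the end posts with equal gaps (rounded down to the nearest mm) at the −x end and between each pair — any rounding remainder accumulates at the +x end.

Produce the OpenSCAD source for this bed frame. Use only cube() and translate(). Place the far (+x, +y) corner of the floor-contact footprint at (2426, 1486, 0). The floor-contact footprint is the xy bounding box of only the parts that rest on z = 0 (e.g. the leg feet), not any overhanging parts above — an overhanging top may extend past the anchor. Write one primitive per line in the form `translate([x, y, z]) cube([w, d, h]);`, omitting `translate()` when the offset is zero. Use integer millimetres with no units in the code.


translate([326, 300, 0]) cube([86, 86, 414]);
translate([326, 1400, 0]) cube([86, 86, 414]);
translate([2340, 300, 0]) cube([86, 86, 414]);
translate([2340, 1400, 0]) cube([86, 86, 414]);
translate([412, 300, 160]) cube([1928, 28, 189]);
translate([412, 1458, 160]) cube([1928, 28, 189]);
translate([326, 386, 160]) cube([28, 1014, 189]);
translate([2398, 386, 160]) cube([28, 1014, 189]);
translate([483, 300, 349]) cube([97, 1186, 22]);
translate([651, 300, 349]) cube([97, 1186, 22]);
translate([819, 300, 349]) cube([97, 1186, 22]);
translate([987, 300, 349]) cube([97, 1186, 22]);
translate([1155, 300, 349]) cube([97, 1186, 22]);
translate([1323, 300, 349]) cube([97, 1186, 22]);
translate([1491, 300, 349]) cube([97, 1186, 22]);
translate([1659, 300, 349]) cube([97, 1186, 22]);
translate([1827, 300, 349]) cube([97, 1186, 22]);
translate([1995, 300, 349]) cube([97, 1186, 22]);
translate([2163, 300, 349]) cube([97, 1186, 22]);


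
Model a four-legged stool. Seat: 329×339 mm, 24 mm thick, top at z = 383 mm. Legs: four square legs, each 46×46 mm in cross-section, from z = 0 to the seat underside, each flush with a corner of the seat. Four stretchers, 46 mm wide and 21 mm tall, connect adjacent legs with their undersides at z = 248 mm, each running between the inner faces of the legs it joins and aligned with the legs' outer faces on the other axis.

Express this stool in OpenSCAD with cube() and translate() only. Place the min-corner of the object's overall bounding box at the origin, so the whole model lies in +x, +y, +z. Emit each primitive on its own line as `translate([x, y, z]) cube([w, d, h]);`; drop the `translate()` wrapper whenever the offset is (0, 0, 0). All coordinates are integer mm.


translate([0, 0, 359]) cube([329, 339, 24]);
cube([46, 46, 359]);
translate([283, 0, 0]) cube([46, 46, 359]);
translate([0, 293, 0]) cube([46, 46, 359]);
translate([283, 293, 0]) cube([46, 46, 359]);
translate([46, 0, 248]) cube([237, 46, 21]);
translate([46, 293, 248]) cube([237, 46, 21]);
translate([0, 46, 248]) cube([46, 247, 21]);
translate([283, 46, 248]) cube([46, 247, 21]);


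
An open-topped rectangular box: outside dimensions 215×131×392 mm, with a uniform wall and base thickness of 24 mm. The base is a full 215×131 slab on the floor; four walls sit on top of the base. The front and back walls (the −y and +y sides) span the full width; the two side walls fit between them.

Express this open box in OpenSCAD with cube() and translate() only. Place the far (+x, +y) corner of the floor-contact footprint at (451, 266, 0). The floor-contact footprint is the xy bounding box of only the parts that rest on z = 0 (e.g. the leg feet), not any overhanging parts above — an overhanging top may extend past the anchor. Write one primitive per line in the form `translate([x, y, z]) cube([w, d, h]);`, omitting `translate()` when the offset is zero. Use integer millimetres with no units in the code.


translate([236, 135, 0]) cube([215, 131, 24]);
translate([236, 135, 24]) cube([215, 24, 368]);
translate([236, 242, 24]) cube([215, 24, 368]);
translate([236, 159, 24]) cube([24, 83, 368]);
translate([427, 159, 24]) cube([24, 83, 368]);


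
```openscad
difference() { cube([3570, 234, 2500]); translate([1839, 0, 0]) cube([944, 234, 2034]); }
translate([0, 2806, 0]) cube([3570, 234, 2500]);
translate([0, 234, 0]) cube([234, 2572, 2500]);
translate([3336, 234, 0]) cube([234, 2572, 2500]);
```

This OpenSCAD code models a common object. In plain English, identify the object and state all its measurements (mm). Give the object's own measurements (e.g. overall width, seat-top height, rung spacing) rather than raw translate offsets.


A single room: four walls, each 2500 mm tall and 234 mm thick, enclosing an outside footprint 3570×3040 mm (x × y), no floor or roof. The front and back walls (−y and +y sides) run the full x-width; the side walls fit between their inner faces. A door opening 944 mm wide and 2034 mm tall is cut through the front wall from the floor up, its −x edge 1839 mm from the wall's −x end.


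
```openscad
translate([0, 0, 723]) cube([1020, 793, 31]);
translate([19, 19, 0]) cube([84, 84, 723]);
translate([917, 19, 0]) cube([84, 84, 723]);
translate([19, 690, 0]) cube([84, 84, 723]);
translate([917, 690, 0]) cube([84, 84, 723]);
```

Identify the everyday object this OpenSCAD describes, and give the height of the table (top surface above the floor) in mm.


A table. The table height is 754 mm.

A 1020×793×31 slab sits at z = 723 on four 84 mm square posts — a table. The top surface is at 723 + 31 = 754 mm.
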